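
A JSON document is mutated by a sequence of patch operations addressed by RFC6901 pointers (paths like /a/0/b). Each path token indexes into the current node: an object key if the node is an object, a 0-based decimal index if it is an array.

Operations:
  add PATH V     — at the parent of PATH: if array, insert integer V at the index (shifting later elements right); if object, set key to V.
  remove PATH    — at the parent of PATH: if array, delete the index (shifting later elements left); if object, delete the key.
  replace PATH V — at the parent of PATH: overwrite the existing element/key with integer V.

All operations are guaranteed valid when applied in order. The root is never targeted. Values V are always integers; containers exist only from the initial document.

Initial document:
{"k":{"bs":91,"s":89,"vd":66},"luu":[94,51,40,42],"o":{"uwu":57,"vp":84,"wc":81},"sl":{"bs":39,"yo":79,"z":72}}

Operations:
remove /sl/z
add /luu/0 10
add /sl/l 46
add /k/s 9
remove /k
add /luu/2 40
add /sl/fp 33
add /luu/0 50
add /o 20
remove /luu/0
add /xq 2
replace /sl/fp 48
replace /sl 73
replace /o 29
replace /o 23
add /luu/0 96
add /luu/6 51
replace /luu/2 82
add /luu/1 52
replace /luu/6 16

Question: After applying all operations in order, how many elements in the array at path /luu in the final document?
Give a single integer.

Answer: 9

Derivation:
After op 1 (remove /sl/z): {"k":{"bs":91,"s":89,"vd":66},"luu":[94,51,40,42],"o":{"uwu":57,"vp":84,"wc":81},"sl":{"bs":39,"yo":79}}
After op 2 (add /luu/0 10): {"k":{"bs":91,"s":89,"vd":66},"luu":[10,94,51,40,42],"o":{"uwu":57,"vp":84,"wc":81},"sl":{"bs":39,"yo":79}}
After op 3 (add /sl/l 46): {"k":{"bs":91,"s":89,"vd":66},"luu":[10,94,51,40,42],"o":{"uwu":57,"vp":84,"wc":81},"sl":{"bs":39,"l":46,"yo":79}}
After op 4 (add /k/s 9): {"k":{"bs":91,"s":9,"vd":66},"luu":[10,94,51,40,42],"o":{"uwu":57,"vp":84,"wc":81},"sl":{"bs":39,"l":46,"yo":79}}
After op 5 (remove /k): {"luu":[10,94,51,40,42],"o":{"uwu":57,"vp":84,"wc":81},"sl":{"bs":39,"l":46,"yo":79}}
After op 6 (add /luu/2 40): {"luu":[10,94,40,51,40,42],"o":{"uwu":57,"vp":84,"wc":81},"sl":{"bs":39,"l":46,"yo":79}}
After op 7 (add /sl/fp 33): {"luu":[10,94,40,51,40,42],"o":{"uwu":57,"vp":84,"wc":81},"sl":{"bs":39,"fp":33,"l":46,"yo":79}}
After op 8 (add /luu/0 50): {"luu":[50,10,94,40,51,40,42],"o":{"uwu":57,"vp":84,"wc":81},"sl":{"bs":39,"fp":33,"l":46,"yo":79}}
After op 9 (add /o 20): {"luu":[50,10,94,40,51,40,42],"o":20,"sl":{"bs":39,"fp":33,"l":46,"yo":79}}
After op 10 (remove /luu/0): {"luu":[10,94,40,51,40,42],"o":20,"sl":{"bs":39,"fp":33,"l":46,"yo":79}}
After op 11 (add /xq 2): {"luu":[10,94,40,51,40,42],"o":20,"sl":{"bs":39,"fp":33,"l":46,"yo":79},"xq":2}
After op 12 (replace /sl/fp 48): {"luu":[10,94,40,51,40,42],"o":20,"sl":{"bs":39,"fp":48,"l":46,"yo":79},"xq":2}
After op 13 (replace /sl 73): {"luu":[10,94,40,51,40,42],"o":20,"sl":73,"xq":2}
After op 14 (replace /o 29): {"luu":[10,94,40,51,40,42],"o":29,"sl":73,"xq":2}
After op 15 (replace /o 23): {"luu":[10,94,40,51,40,42],"o":23,"sl":73,"xq":2}
After op 16 (add /luu/0 96): {"luu":[96,10,94,40,51,40,42],"o":23,"sl":73,"xq":2}
After op 17 (add /luu/6 51): {"luu":[96,10,94,40,51,40,51,42],"o":23,"sl":73,"xq":2}
After op 18 (replace /luu/2 82): {"luu":[96,10,82,40,51,40,51,42],"o":23,"sl":73,"xq":2}
After op 19 (add /luu/1 52): {"luu":[96,52,10,82,40,51,40,51,42],"o":23,"sl":73,"xq":2}
After op 20 (replace /luu/6 16): {"luu":[96,52,10,82,40,51,16,51,42],"o":23,"sl":73,"xq":2}
Size at path /luu: 9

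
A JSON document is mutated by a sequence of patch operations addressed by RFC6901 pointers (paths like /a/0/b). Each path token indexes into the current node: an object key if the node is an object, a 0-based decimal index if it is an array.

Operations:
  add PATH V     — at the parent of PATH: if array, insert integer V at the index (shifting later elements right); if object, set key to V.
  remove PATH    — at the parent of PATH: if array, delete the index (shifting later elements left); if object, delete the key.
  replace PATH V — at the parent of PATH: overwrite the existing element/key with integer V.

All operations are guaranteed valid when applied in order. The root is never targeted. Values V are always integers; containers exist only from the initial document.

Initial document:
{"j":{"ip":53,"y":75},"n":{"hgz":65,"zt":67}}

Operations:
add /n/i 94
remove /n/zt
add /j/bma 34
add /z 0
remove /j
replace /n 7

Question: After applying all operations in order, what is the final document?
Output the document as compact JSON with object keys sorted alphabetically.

After op 1 (add /n/i 94): {"j":{"ip":53,"y":75},"n":{"hgz":65,"i":94,"zt":67}}
After op 2 (remove /n/zt): {"j":{"ip":53,"y":75},"n":{"hgz":65,"i":94}}
After op 3 (add /j/bma 34): {"j":{"bma":34,"ip":53,"y":75},"n":{"hgz":65,"i":94}}
After op 4 (add /z 0): {"j":{"bma":34,"ip":53,"y":75},"n":{"hgz":65,"i":94},"z":0}
After op 5 (remove /j): {"n":{"hgz":65,"i":94},"z":0}
After op 6 (replace /n 7): {"n":7,"z":0}

Answer: {"n":7,"z":0}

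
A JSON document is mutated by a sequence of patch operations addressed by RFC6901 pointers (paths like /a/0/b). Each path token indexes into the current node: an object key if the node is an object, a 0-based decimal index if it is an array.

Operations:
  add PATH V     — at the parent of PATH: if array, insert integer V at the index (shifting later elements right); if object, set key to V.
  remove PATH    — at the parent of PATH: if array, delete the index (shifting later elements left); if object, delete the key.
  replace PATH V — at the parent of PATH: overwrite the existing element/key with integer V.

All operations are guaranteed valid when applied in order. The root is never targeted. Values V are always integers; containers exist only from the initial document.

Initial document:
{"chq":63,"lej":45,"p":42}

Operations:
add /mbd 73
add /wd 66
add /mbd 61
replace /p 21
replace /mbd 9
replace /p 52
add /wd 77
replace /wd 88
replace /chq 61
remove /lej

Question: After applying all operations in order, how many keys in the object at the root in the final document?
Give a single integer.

After op 1 (add /mbd 73): {"chq":63,"lej":45,"mbd":73,"p":42}
After op 2 (add /wd 66): {"chq":63,"lej":45,"mbd":73,"p":42,"wd":66}
After op 3 (add /mbd 61): {"chq":63,"lej":45,"mbd":61,"p":42,"wd":66}
After op 4 (replace /p 21): {"chq":63,"lej":45,"mbd":61,"p":21,"wd":66}
After op 5 (replace /mbd 9): {"chq":63,"lej":45,"mbd":9,"p":21,"wd":66}
After op 6 (replace /p 52): {"chq":63,"lej":45,"mbd":9,"p":52,"wd":66}
After op 7 (add /wd 77): {"chq":63,"lej":45,"mbd":9,"p":52,"wd":77}
After op 8 (replace /wd 88): {"chq":63,"lej":45,"mbd":9,"p":52,"wd":88}
After op 9 (replace /chq 61): {"chq":61,"lej":45,"mbd":9,"p":52,"wd":88}
After op 10 (remove /lej): {"chq":61,"mbd":9,"p":52,"wd":88}
Size at the root: 4

Answer: 4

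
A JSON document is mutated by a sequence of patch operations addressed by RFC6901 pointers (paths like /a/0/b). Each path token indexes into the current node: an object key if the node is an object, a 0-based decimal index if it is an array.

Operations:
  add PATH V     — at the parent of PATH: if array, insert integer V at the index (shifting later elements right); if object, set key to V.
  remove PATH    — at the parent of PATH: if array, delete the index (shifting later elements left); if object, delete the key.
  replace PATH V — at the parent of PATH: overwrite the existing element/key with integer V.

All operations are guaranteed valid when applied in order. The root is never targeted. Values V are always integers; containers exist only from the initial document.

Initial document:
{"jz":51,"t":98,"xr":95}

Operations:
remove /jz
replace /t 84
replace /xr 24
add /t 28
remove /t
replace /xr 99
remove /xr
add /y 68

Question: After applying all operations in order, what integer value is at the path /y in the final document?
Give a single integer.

Answer: 68

Derivation:
After op 1 (remove /jz): {"t":98,"xr":95}
After op 2 (replace /t 84): {"t":84,"xr":95}
After op 3 (replace /xr 24): {"t":84,"xr":24}
After op 4 (add /t 28): {"t":28,"xr":24}
After op 5 (remove /t): {"xr":24}
After op 6 (replace /xr 99): {"xr":99}
After op 7 (remove /xr): {}
After op 8 (add /y 68): {"y":68}
Value at /y: 68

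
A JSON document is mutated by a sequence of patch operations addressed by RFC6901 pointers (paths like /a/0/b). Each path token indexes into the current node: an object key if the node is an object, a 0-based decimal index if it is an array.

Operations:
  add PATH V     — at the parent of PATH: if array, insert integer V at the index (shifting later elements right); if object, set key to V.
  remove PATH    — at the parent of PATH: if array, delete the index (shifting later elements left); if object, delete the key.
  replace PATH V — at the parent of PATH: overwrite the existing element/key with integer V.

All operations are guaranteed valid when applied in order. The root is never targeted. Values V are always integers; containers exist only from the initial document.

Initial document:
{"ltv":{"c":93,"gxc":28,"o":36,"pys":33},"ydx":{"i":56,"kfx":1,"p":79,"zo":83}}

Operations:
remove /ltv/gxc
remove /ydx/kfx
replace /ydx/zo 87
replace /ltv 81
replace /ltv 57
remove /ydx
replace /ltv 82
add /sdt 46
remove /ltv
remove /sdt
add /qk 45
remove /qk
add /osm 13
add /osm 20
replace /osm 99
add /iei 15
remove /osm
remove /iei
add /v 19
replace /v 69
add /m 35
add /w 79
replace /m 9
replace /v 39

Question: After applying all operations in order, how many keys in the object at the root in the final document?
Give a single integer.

Answer: 3

Derivation:
After op 1 (remove /ltv/gxc): {"ltv":{"c":93,"o":36,"pys":33},"ydx":{"i":56,"kfx":1,"p":79,"zo":83}}
After op 2 (remove /ydx/kfx): {"ltv":{"c":93,"o":36,"pys":33},"ydx":{"i":56,"p":79,"zo":83}}
After op 3 (replace /ydx/zo 87): {"ltv":{"c":93,"o":36,"pys":33},"ydx":{"i":56,"p":79,"zo":87}}
After op 4 (replace /ltv 81): {"ltv":81,"ydx":{"i":56,"p":79,"zo":87}}
After op 5 (replace /ltv 57): {"ltv":57,"ydx":{"i":56,"p":79,"zo":87}}
After op 6 (remove /ydx): {"ltv":57}
After op 7 (replace /ltv 82): {"ltv":82}
After op 8 (add /sdt 46): {"ltv":82,"sdt":46}
After op 9 (remove /ltv): {"sdt":46}
After op 10 (remove /sdt): {}
After op 11 (add /qk 45): {"qk":45}
After op 12 (remove /qk): {}
After op 13 (add /osm 13): {"osm":13}
After op 14 (add /osm 20): {"osm":20}
After op 15 (replace /osm 99): {"osm":99}
After op 16 (add /iei 15): {"iei":15,"osm":99}
After op 17 (remove /osm): {"iei":15}
After op 18 (remove /iei): {}
After op 19 (add /v 19): {"v":19}
After op 20 (replace /v 69): {"v":69}
After op 21 (add /m 35): {"m":35,"v":69}
After op 22 (add /w 79): {"m":35,"v":69,"w":79}
After op 23 (replace /m 9): {"m":9,"v":69,"w":79}
After op 24 (replace /v 39): {"m":9,"v":39,"w":79}
Size at the root: 3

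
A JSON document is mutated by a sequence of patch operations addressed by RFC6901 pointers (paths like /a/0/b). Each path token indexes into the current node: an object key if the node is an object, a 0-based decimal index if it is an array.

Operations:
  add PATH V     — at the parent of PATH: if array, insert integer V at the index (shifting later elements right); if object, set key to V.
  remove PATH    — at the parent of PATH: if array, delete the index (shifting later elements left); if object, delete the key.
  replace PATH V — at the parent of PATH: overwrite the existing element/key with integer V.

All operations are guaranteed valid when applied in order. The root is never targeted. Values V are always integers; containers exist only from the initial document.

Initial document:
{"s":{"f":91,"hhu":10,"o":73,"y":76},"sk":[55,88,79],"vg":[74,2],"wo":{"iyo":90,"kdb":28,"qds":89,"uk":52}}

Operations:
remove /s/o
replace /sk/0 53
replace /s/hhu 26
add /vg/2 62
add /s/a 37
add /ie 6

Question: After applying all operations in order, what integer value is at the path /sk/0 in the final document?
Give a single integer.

Answer: 53

Derivation:
After op 1 (remove /s/o): {"s":{"f":91,"hhu":10,"y":76},"sk":[55,88,79],"vg":[74,2],"wo":{"iyo":90,"kdb":28,"qds":89,"uk":52}}
After op 2 (replace /sk/0 53): {"s":{"f":91,"hhu":10,"y":76},"sk":[53,88,79],"vg":[74,2],"wo":{"iyo":90,"kdb":28,"qds":89,"uk":52}}
After op 3 (replace /s/hhu 26): {"s":{"f":91,"hhu":26,"y":76},"sk":[53,88,79],"vg":[74,2],"wo":{"iyo":90,"kdb":28,"qds":89,"uk":52}}
After op 4 (add /vg/2 62): {"s":{"f":91,"hhu":26,"y":76},"sk":[53,88,79],"vg":[74,2,62],"wo":{"iyo":90,"kdb":28,"qds":89,"uk":52}}
After op 5 (add /s/a 37): {"s":{"a":37,"f":91,"hhu":26,"y":76},"sk":[53,88,79],"vg":[74,2,62],"wo":{"iyo":90,"kdb":28,"qds":89,"uk":52}}
After op 6 (add /ie 6): {"ie":6,"s":{"a":37,"f":91,"hhu":26,"y":76},"sk":[53,88,79],"vg":[74,2,62],"wo":{"iyo":90,"kdb":28,"qds":89,"uk":52}}
Value at /sk/0: 53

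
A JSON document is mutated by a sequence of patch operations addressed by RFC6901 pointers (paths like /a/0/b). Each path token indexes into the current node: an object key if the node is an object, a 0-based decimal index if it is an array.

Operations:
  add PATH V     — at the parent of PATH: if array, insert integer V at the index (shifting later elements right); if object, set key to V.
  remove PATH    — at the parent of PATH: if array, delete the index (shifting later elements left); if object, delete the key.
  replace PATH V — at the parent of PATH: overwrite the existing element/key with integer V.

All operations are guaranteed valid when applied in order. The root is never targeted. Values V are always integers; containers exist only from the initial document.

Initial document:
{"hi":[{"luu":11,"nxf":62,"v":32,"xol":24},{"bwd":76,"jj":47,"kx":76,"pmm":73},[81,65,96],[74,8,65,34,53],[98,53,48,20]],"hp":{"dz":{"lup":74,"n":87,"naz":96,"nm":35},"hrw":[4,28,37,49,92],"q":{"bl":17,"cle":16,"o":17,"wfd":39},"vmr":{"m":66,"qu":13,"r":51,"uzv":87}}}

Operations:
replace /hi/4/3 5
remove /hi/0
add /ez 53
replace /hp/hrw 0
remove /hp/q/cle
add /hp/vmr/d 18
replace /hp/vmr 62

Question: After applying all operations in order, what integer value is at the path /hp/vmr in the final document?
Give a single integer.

After op 1 (replace /hi/4/3 5): {"hi":[{"luu":11,"nxf":62,"v":32,"xol":24},{"bwd":76,"jj":47,"kx":76,"pmm":73},[81,65,96],[74,8,65,34,53],[98,53,48,5]],"hp":{"dz":{"lup":74,"n":87,"naz":96,"nm":35},"hrw":[4,28,37,49,92],"q":{"bl":17,"cle":16,"o":17,"wfd":39},"vmr":{"m":66,"qu":13,"r":51,"uzv":87}}}
After op 2 (remove /hi/0): {"hi":[{"bwd":76,"jj":47,"kx":76,"pmm":73},[81,65,96],[74,8,65,34,53],[98,53,48,5]],"hp":{"dz":{"lup":74,"n":87,"naz":96,"nm":35},"hrw":[4,28,37,49,92],"q":{"bl":17,"cle":16,"o":17,"wfd":39},"vmr":{"m":66,"qu":13,"r":51,"uzv":87}}}
After op 3 (add /ez 53): {"ez":53,"hi":[{"bwd":76,"jj":47,"kx":76,"pmm":73},[81,65,96],[74,8,65,34,53],[98,53,48,5]],"hp":{"dz":{"lup":74,"n":87,"naz":96,"nm":35},"hrw":[4,28,37,49,92],"q":{"bl":17,"cle":16,"o":17,"wfd":39},"vmr":{"m":66,"qu":13,"r":51,"uzv":87}}}
After op 4 (replace /hp/hrw 0): {"ez":53,"hi":[{"bwd":76,"jj":47,"kx":76,"pmm":73},[81,65,96],[74,8,65,34,53],[98,53,48,5]],"hp":{"dz":{"lup":74,"n":87,"naz":96,"nm":35},"hrw":0,"q":{"bl":17,"cle":16,"o":17,"wfd":39},"vmr":{"m":66,"qu":13,"r":51,"uzv":87}}}
After op 5 (remove /hp/q/cle): {"ez":53,"hi":[{"bwd":76,"jj":47,"kx":76,"pmm":73},[81,65,96],[74,8,65,34,53],[98,53,48,5]],"hp":{"dz":{"lup":74,"n":87,"naz":96,"nm":35},"hrw":0,"q":{"bl":17,"o":17,"wfd":39},"vmr":{"m":66,"qu":13,"r":51,"uzv":87}}}
After op 6 (add /hp/vmr/d 18): {"ez":53,"hi":[{"bwd":76,"jj":47,"kx":76,"pmm":73},[81,65,96],[74,8,65,34,53],[98,53,48,5]],"hp":{"dz":{"lup":74,"n":87,"naz":96,"nm":35},"hrw":0,"q":{"bl":17,"o":17,"wfd":39},"vmr":{"d":18,"m":66,"qu":13,"r":51,"uzv":87}}}
After op 7 (replace /hp/vmr 62): {"ez":53,"hi":[{"bwd":76,"jj":47,"kx":76,"pmm":73},[81,65,96],[74,8,65,34,53],[98,53,48,5]],"hp":{"dz":{"lup":74,"n":87,"naz":96,"nm":35},"hrw":0,"q":{"bl":17,"o":17,"wfd":39},"vmr":62}}
Value at /hp/vmr: 62

Answer: 62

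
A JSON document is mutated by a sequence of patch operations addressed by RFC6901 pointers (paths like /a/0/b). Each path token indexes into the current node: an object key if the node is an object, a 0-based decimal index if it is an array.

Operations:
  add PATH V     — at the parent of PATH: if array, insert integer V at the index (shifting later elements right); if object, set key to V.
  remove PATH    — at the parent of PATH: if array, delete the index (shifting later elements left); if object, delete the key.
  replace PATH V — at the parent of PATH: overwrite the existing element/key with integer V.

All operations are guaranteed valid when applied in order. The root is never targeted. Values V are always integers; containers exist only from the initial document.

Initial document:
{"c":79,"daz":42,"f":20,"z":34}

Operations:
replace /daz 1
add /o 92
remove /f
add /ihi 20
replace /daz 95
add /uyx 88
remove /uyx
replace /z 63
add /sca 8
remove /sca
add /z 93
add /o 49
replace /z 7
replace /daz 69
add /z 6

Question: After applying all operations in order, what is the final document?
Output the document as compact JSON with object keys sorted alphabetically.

Answer: {"c":79,"daz":69,"ihi":20,"o":49,"z":6}

Derivation:
After op 1 (replace /daz 1): {"c":79,"daz":1,"f":20,"z":34}
After op 2 (add /o 92): {"c":79,"daz":1,"f":20,"o":92,"z":34}
After op 3 (remove /f): {"c":79,"daz":1,"o":92,"z":34}
After op 4 (add /ihi 20): {"c":79,"daz":1,"ihi":20,"o":92,"z":34}
After op 5 (replace /daz 95): {"c":79,"daz":95,"ihi":20,"o":92,"z":34}
After op 6 (add /uyx 88): {"c":79,"daz":95,"ihi":20,"o":92,"uyx":88,"z":34}
After op 7 (remove /uyx): {"c":79,"daz":95,"ihi":20,"o":92,"z":34}
After op 8 (replace /z 63): {"c":79,"daz":95,"ihi":20,"o":92,"z":63}
After op 9 (add /sca 8): {"c":79,"daz":95,"ihi":20,"o":92,"sca":8,"z":63}
After op 10 (remove /sca): {"c":79,"daz":95,"ihi":20,"o":92,"z":63}
After op 11 (add /z 93): {"c":79,"daz":95,"ihi":20,"o":92,"z":93}
After op 12 (add /o 49): {"c":79,"daz":95,"ihi":20,"o":49,"z":93}
After op 13 (replace /z 7): {"c":79,"daz":95,"ihi":20,"o":49,"z":7}
After op 14 (replace /daz 69): {"c":79,"daz":69,"ihi":20,"o":49,"z":7}
After op 15 (add /z 6): {"c":79,"daz":69,"ihi":20,"o":49,"z":6}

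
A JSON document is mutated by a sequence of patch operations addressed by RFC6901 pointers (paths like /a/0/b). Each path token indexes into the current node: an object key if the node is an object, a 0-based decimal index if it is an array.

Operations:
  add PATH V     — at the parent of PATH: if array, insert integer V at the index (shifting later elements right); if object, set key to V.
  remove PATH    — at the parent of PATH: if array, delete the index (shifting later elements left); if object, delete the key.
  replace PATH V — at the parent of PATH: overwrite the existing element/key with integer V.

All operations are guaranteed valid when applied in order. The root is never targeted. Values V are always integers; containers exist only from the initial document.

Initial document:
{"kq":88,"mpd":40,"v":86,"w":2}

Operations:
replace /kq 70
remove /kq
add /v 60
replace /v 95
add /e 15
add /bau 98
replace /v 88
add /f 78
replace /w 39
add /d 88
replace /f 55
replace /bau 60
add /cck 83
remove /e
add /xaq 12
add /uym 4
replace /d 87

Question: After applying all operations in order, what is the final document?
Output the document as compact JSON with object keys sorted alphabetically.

Answer: {"bau":60,"cck":83,"d":87,"f":55,"mpd":40,"uym":4,"v":88,"w":39,"xaq":12}

Derivation:
After op 1 (replace /kq 70): {"kq":70,"mpd":40,"v":86,"w":2}
After op 2 (remove /kq): {"mpd":40,"v":86,"w":2}
After op 3 (add /v 60): {"mpd":40,"v":60,"w":2}
After op 4 (replace /v 95): {"mpd":40,"v":95,"w":2}
After op 5 (add /e 15): {"e":15,"mpd":40,"v":95,"w":2}
After op 6 (add /bau 98): {"bau":98,"e":15,"mpd":40,"v":95,"w":2}
After op 7 (replace /v 88): {"bau":98,"e":15,"mpd":40,"v":88,"w":2}
After op 8 (add /f 78): {"bau":98,"e":15,"f":78,"mpd":40,"v":88,"w":2}
After op 9 (replace /w 39): {"bau":98,"e":15,"f":78,"mpd":40,"v":88,"w":39}
After op 10 (add /d 88): {"bau":98,"d":88,"e":15,"f":78,"mpd":40,"v":88,"w":39}
After op 11 (replace /f 55): {"bau":98,"d":88,"e":15,"f":55,"mpd":40,"v":88,"w":39}
After op 12 (replace /bau 60): {"bau":60,"d":88,"e":15,"f":55,"mpd":40,"v":88,"w":39}
After op 13 (add /cck 83): {"bau":60,"cck":83,"d":88,"e":15,"f":55,"mpd":40,"v":88,"w":39}
After op 14 (remove /e): {"bau":60,"cck":83,"d":88,"f":55,"mpd":40,"v":88,"w":39}
After op 15 (add /xaq 12): {"bau":60,"cck":83,"d":88,"f":55,"mpd":40,"v":88,"w":39,"xaq":12}
After op 16 (add /uym 4): {"bau":60,"cck":83,"d":88,"f":55,"mpd":40,"uym":4,"v":88,"w":39,"xaq":12}
After op 17 (replace /d 87): {"bau":60,"cck":83,"d":87,"f":55,"mpd":40,"uym":4,"v":88,"w":39,"xaq":12}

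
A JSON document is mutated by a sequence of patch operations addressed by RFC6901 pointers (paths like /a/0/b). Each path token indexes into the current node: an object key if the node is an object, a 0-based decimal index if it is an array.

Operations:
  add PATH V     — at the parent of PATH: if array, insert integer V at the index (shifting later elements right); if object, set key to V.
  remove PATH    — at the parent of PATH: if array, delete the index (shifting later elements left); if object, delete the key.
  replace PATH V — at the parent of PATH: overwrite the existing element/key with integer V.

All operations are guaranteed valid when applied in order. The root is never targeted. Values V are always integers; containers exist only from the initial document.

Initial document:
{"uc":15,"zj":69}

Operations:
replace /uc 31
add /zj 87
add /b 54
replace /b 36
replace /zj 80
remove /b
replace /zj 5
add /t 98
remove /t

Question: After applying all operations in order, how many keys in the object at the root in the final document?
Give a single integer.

Answer: 2

Derivation:
After op 1 (replace /uc 31): {"uc":31,"zj":69}
After op 2 (add /zj 87): {"uc":31,"zj":87}
After op 3 (add /b 54): {"b":54,"uc":31,"zj":87}
After op 4 (replace /b 36): {"b":36,"uc":31,"zj":87}
After op 5 (replace /zj 80): {"b":36,"uc":31,"zj":80}
After op 6 (remove /b): {"uc":31,"zj":80}
After op 7 (replace /zj 5): {"uc":31,"zj":5}
After op 8 (add /t 98): {"t":98,"uc":31,"zj":5}
After op 9 (remove /t): {"uc":31,"zj":5}
Size at the root: 2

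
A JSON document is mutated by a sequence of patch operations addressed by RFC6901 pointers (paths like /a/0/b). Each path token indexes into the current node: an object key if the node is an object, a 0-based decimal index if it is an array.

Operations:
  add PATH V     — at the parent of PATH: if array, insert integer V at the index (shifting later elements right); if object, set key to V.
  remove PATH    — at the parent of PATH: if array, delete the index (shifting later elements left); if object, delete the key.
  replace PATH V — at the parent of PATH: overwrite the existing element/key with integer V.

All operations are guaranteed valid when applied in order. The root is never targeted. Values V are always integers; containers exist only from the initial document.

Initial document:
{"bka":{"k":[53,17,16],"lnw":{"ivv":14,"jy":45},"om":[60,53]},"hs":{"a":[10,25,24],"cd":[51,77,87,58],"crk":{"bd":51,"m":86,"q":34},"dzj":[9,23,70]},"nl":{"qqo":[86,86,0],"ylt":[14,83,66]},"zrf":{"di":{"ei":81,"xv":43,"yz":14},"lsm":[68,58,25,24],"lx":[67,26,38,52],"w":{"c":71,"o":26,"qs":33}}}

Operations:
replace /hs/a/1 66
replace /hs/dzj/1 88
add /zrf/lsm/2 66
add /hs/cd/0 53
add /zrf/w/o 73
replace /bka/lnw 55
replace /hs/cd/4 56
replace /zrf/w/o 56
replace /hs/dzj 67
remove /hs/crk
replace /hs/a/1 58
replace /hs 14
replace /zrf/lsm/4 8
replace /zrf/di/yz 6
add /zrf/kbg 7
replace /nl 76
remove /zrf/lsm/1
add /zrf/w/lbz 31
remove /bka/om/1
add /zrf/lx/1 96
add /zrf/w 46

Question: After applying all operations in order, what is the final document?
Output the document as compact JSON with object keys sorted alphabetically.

Answer: {"bka":{"k":[53,17,16],"lnw":55,"om":[60]},"hs":14,"nl":76,"zrf":{"di":{"ei":81,"xv":43,"yz":6},"kbg":7,"lsm":[68,66,25,8],"lx":[67,96,26,38,52],"w":46}}

Derivation:
After op 1 (replace /hs/a/1 66): {"bka":{"k":[53,17,16],"lnw":{"ivv":14,"jy":45},"om":[60,53]},"hs":{"a":[10,66,24],"cd":[51,77,87,58],"crk":{"bd":51,"m":86,"q":34},"dzj":[9,23,70]},"nl":{"qqo":[86,86,0],"ylt":[14,83,66]},"zrf":{"di":{"ei":81,"xv":43,"yz":14},"lsm":[68,58,25,24],"lx":[67,26,38,52],"w":{"c":71,"o":26,"qs":33}}}
After op 2 (replace /hs/dzj/1 88): {"bka":{"k":[53,17,16],"lnw":{"ivv":14,"jy":45},"om":[60,53]},"hs":{"a":[10,66,24],"cd":[51,77,87,58],"crk":{"bd":51,"m":86,"q":34},"dzj":[9,88,70]},"nl":{"qqo":[86,86,0],"ylt":[14,83,66]},"zrf":{"di":{"ei":81,"xv":43,"yz":14},"lsm":[68,58,25,24],"lx":[67,26,38,52],"w":{"c":71,"o":26,"qs":33}}}
After op 3 (add /zrf/lsm/2 66): {"bka":{"k":[53,17,16],"lnw":{"ivv":14,"jy":45},"om":[60,53]},"hs":{"a":[10,66,24],"cd":[51,77,87,58],"crk":{"bd":51,"m":86,"q":34},"dzj":[9,88,70]},"nl":{"qqo":[86,86,0],"ylt":[14,83,66]},"zrf":{"di":{"ei":81,"xv":43,"yz":14},"lsm":[68,58,66,25,24],"lx":[67,26,38,52],"w":{"c":71,"o":26,"qs":33}}}
After op 4 (add /hs/cd/0 53): {"bka":{"k":[53,17,16],"lnw":{"ivv":14,"jy":45},"om":[60,53]},"hs":{"a":[10,66,24],"cd":[53,51,77,87,58],"crk":{"bd":51,"m":86,"q":34},"dzj":[9,88,70]},"nl":{"qqo":[86,86,0],"ylt":[14,83,66]},"zrf":{"di":{"ei":81,"xv":43,"yz":14},"lsm":[68,58,66,25,24],"lx":[67,26,38,52],"w":{"c":71,"o":26,"qs":33}}}
After op 5 (add /zrf/w/o 73): {"bka":{"k":[53,17,16],"lnw":{"ivv":14,"jy":45},"om":[60,53]},"hs":{"a":[10,66,24],"cd":[53,51,77,87,58],"crk":{"bd":51,"m":86,"q":34},"dzj":[9,88,70]},"nl":{"qqo":[86,86,0],"ylt":[14,83,66]},"zrf":{"di":{"ei":81,"xv":43,"yz":14},"lsm":[68,58,66,25,24],"lx":[67,26,38,52],"w":{"c":71,"o":73,"qs":33}}}
After op 6 (replace /bka/lnw 55): {"bka":{"k":[53,17,16],"lnw":55,"om":[60,53]},"hs":{"a":[10,66,24],"cd":[53,51,77,87,58],"crk":{"bd":51,"m":86,"q":34},"dzj":[9,88,70]},"nl":{"qqo":[86,86,0],"ylt":[14,83,66]},"zrf":{"di":{"ei":81,"xv":43,"yz":14},"lsm":[68,58,66,25,24],"lx":[67,26,38,52],"w":{"c":71,"o":73,"qs":33}}}
After op 7 (replace /hs/cd/4 56): {"bka":{"k":[53,17,16],"lnw":55,"om":[60,53]},"hs":{"a":[10,66,24],"cd":[53,51,77,87,56],"crk":{"bd":51,"m":86,"q":34},"dzj":[9,88,70]},"nl":{"qqo":[86,86,0],"ylt":[14,83,66]},"zrf":{"di":{"ei":81,"xv":43,"yz":14},"lsm":[68,58,66,25,24],"lx":[67,26,38,52],"w":{"c":71,"o":73,"qs":33}}}
After op 8 (replace /zrf/w/o 56): {"bka":{"k":[53,17,16],"lnw":55,"om":[60,53]},"hs":{"a":[10,66,24],"cd":[53,51,77,87,56],"crk":{"bd":51,"m":86,"q":34},"dzj":[9,88,70]},"nl":{"qqo":[86,86,0],"ylt":[14,83,66]},"zrf":{"di":{"ei":81,"xv":43,"yz":14},"lsm":[68,58,66,25,24],"lx":[67,26,38,52],"w":{"c":71,"o":56,"qs":33}}}
After op 9 (replace /hs/dzj 67): {"bka":{"k":[53,17,16],"lnw":55,"om":[60,53]},"hs":{"a":[10,66,24],"cd":[53,51,77,87,56],"crk":{"bd":51,"m":86,"q":34},"dzj":67},"nl":{"qqo":[86,86,0],"ylt":[14,83,66]},"zrf":{"di":{"ei":81,"xv":43,"yz":14},"lsm":[68,58,66,25,24],"lx":[67,26,38,52],"w":{"c":71,"o":56,"qs":33}}}
After op 10 (remove /hs/crk): {"bka":{"k":[53,17,16],"lnw":55,"om":[60,53]},"hs":{"a":[10,66,24],"cd":[53,51,77,87,56],"dzj":67},"nl":{"qqo":[86,86,0],"ylt":[14,83,66]},"zrf":{"di":{"ei":81,"xv":43,"yz":14},"lsm":[68,58,66,25,24],"lx":[67,26,38,52],"w":{"c":71,"o":56,"qs":33}}}
After op 11 (replace /hs/a/1 58): {"bka":{"k":[53,17,16],"lnw":55,"om":[60,53]},"hs":{"a":[10,58,24],"cd":[53,51,77,87,56],"dzj":67},"nl":{"qqo":[86,86,0],"ylt":[14,83,66]},"zrf":{"di":{"ei":81,"xv":43,"yz":14},"lsm":[68,58,66,25,24],"lx":[67,26,38,52],"w":{"c":71,"o":56,"qs":33}}}
After op 12 (replace /hs 14): {"bka":{"k":[53,17,16],"lnw":55,"om":[60,53]},"hs":14,"nl":{"qqo":[86,86,0],"ylt":[14,83,66]},"zrf":{"di":{"ei":81,"xv":43,"yz":14},"lsm":[68,58,66,25,24],"lx":[67,26,38,52],"w":{"c":71,"o":56,"qs":33}}}
After op 13 (replace /zrf/lsm/4 8): {"bka":{"k":[53,17,16],"lnw":55,"om":[60,53]},"hs":14,"nl":{"qqo":[86,86,0],"ylt":[14,83,66]},"zrf":{"di":{"ei":81,"xv":43,"yz":14},"lsm":[68,58,66,25,8],"lx":[67,26,38,52],"w":{"c":71,"o":56,"qs":33}}}
After op 14 (replace /zrf/di/yz 6): {"bka":{"k":[53,17,16],"lnw":55,"om":[60,53]},"hs":14,"nl":{"qqo":[86,86,0],"ylt":[14,83,66]},"zrf":{"di":{"ei":81,"xv":43,"yz":6},"lsm":[68,58,66,25,8],"lx":[67,26,38,52],"w":{"c":71,"o":56,"qs":33}}}
After op 15 (add /zrf/kbg 7): {"bka":{"k":[53,17,16],"lnw":55,"om":[60,53]},"hs":14,"nl":{"qqo":[86,86,0],"ylt":[14,83,66]},"zrf":{"di":{"ei":81,"xv":43,"yz":6},"kbg":7,"lsm":[68,58,66,25,8],"lx":[67,26,38,52],"w":{"c":71,"o":56,"qs":33}}}
After op 16 (replace /nl 76): {"bka":{"k":[53,17,16],"lnw":55,"om":[60,53]},"hs":14,"nl":76,"zrf":{"di":{"ei":81,"xv":43,"yz":6},"kbg":7,"lsm":[68,58,66,25,8],"lx":[67,26,38,52],"w":{"c":71,"o":56,"qs":33}}}
After op 17 (remove /zrf/lsm/1): {"bka":{"k":[53,17,16],"lnw":55,"om":[60,53]},"hs":14,"nl":76,"zrf":{"di":{"ei":81,"xv":43,"yz":6},"kbg":7,"lsm":[68,66,25,8],"lx":[67,26,38,52],"w":{"c":71,"o":56,"qs":33}}}
After op 18 (add /zrf/w/lbz 31): {"bka":{"k":[53,17,16],"lnw":55,"om":[60,53]},"hs":14,"nl":76,"zrf":{"di":{"ei":81,"xv":43,"yz":6},"kbg":7,"lsm":[68,66,25,8],"lx":[67,26,38,52],"w":{"c":71,"lbz":31,"o":56,"qs":33}}}
After op 19 (remove /bka/om/1): {"bka":{"k":[53,17,16],"lnw":55,"om":[60]},"hs":14,"nl":76,"zrf":{"di":{"ei":81,"xv":43,"yz":6},"kbg":7,"lsm":[68,66,25,8],"lx":[67,26,38,52],"w":{"c":71,"lbz":31,"o":56,"qs":33}}}
After op 20 (add /zrf/lx/1 96): {"bka":{"k":[53,17,16],"lnw":55,"om":[60]},"hs":14,"nl":76,"zrf":{"di":{"ei":81,"xv":43,"yz":6},"kbg":7,"lsm":[68,66,25,8],"lx":[67,96,26,38,52],"w":{"c":71,"lbz":31,"o":56,"qs":33}}}
After op 21 (add /zrf/w 46): {"bka":{"k":[53,17,16],"lnw":55,"om":[60]},"hs":14,"nl":76,"zrf":{"di":{"ei":81,"xv":43,"yz":6},"kbg":7,"lsm":[68,66,25,8],"lx":[67,96,26,38,52],"w":46}}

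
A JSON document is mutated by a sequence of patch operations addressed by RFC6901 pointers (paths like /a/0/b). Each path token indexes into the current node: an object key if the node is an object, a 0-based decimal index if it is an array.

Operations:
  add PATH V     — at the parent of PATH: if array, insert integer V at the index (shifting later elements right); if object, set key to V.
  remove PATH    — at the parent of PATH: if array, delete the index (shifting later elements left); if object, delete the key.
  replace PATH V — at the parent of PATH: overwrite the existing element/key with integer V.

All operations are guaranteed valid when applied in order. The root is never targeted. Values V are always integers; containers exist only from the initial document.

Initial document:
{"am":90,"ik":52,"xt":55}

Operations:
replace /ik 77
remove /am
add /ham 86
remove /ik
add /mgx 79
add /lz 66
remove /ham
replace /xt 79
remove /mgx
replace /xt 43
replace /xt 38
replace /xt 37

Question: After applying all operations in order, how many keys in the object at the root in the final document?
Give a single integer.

Answer: 2

Derivation:
After op 1 (replace /ik 77): {"am":90,"ik":77,"xt":55}
After op 2 (remove /am): {"ik":77,"xt":55}
After op 3 (add /ham 86): {"ham":86,"ik":77,"xt":55}
After op 4 (remove /ik): {"ham":86,"xt":55}
After op 5 (add /mgx 79): {"ham":86,"mgx":79,"xt":55}
After op 6 (add /lz 66): {"ham":86,"lz":66,"mgx":79,"xt":55}
After op 7 (remove /ham): {"lz":66,"mgx":79,"xt":55}
After op 8 (replace /xt 79): {"lz":66,"mgx":79,"xt":79}
After op 9 (remove /mgx): {"lz":66,"xt":79}
After op 10 (replace /xt 43): {"lz":66,"xt":43}
After op 11 (replace /xt 38): {"lz":66,"xt":38}
After op 12 (replace /xt 37): {"lz":66,"xt":37}
Size at the root: 2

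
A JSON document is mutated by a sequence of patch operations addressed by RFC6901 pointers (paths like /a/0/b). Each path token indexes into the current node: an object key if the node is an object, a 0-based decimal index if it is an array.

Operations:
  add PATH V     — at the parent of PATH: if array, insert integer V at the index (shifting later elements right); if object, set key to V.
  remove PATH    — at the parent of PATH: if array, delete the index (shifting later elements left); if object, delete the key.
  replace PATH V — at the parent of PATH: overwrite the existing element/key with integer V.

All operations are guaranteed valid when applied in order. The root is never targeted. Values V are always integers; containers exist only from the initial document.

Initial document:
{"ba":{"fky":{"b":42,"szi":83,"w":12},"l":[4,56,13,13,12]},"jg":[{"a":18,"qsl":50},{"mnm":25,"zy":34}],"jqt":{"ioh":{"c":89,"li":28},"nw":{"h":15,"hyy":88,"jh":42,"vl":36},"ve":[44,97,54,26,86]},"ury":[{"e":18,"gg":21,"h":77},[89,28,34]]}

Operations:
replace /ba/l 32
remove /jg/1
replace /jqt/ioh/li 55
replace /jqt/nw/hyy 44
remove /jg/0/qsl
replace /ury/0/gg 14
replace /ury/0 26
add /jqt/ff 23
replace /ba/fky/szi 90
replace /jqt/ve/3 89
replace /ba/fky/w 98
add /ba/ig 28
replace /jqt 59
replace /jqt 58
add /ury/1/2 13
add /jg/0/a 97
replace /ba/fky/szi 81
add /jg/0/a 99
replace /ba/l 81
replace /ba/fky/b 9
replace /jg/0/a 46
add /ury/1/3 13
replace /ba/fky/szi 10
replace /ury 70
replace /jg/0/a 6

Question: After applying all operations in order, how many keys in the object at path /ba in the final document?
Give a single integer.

Answer: 3

Derivation:
After op 1 (replace /ba/l 32): {"ba":{"fky":{"b":42,"szi":83,"w":12},"l":32},"jg":[{"a":18,"qsl":50},{"mnm":25,"zy":34}],"jqt":{"ioh":{"c":89,"li":28},"nw":{"h":15,"hyy":88,"jh":42,"vl":36},"ve":[44,97,54,26,86]},"ury":[{"e":18,"gg":21,"h":77},[89,28,34]]}
After op 2 (remove /jg/1): {"ba":{"fky":{"b":42,"szi":83,"w":12},"l":32},"jg":[{"a":18,"qsl":50}],"jqt":{"ioh":{"c":89,"li":28},"nw":{"h":15,"hyy":88,"jh":42,"vl":36},"ve":[44,97,54,26,86]},"ury":[{"e":18,"gg":21,"h":77},[89,28,34]]}
After op 3 (replace /jqt/ioh/li 55): {"ba":{"fky":{"b":42,"szi":83,"w":12},"l":32},"jg":[{"a":18,"qsl":50}],"jqt":{"ioh":{"c":89,"li":55},"nw":{"h":15,"hyy":88,"jh":42,"vl":36},"ve":[44,97,54,26,86]},"ury":[{"e":18,"gg":21,"h":77},[89,28,34]]}
After op 4 (replace /jqt/nw/hyy 44): {"ba":{"fky":{"b":42,"szi":83,"w":12},"l":32},"jg":[{"a":18,"qsl":50}],"jqt":{"ioh":{"c":89,"li":55},"nw":{"h":15,"hyy":44,"jh":42,"vl":36},"ve":[44,97,54,26,86]},"ury":[{"e":18,"gg":21,"h":77},[89,28,34]]}
After op 5 (remove /jg/0/qsl): {"ba":{"fky":{"b":42,"szi":83,"w":12},"l":32},"jg":[{"a":18}],"jqt":{"ioh":{"c":89,"li":55},"nw":{"h":15,"hyy":44,"jh":42,"vl":36},"ve":[44,97,54,26,86]},"ury":[{"e":18,"gg":21,"h":77},[89,28,34]]}
After op 6 (replace /ury/0/gg 14): {"ba":{"fky":{"b":42,"szi":83,"w":12},"l":32},"jg":[{"a":18}],"jqt":{"ioh":{"c":89,"li":55},"nw":{"h":15,"hyy":44,"jh":42,"vl":36},"ve":[44,97,54,26,86]},"ury":[{"e":18,"gg":14,"h":77},[89,28,34]]}
After op 7 (replace /ury/0 26): {"ba":{"fky":{"b":42,"szi":83,"w":12},"l":32},"jg":[{"a":18}],"jqt":{"ioh":{"c":89,"li":55},"nw":{"h":15,"hyy":44,"jh":42,"vl":36},"ve":[44,97,54,26,86]},"ury":[26,[89,28,34]]}
After op 8 (add /jqt/ff 23): {"ba":{"fky":{"b":42,"szi":83,"w":12},"l":32},"jg":[{"a":18}],"jqt":{"ff":23,"ioh":{"c":89,"li":55},"nw":{"h":15,"hyy":44,"jh":42,"vl":36},"ve":[44,97,54,26,86]},"ury":[26,[89,28,34]]}
After op 9 (replace /ba/fky/szi 90): {"ba":{"fky":{"b":42,"szi":90,"w":12},"l":32},"jg":[{"a":18}],"jqt":{"ff":23,"ioh":{"c":89,"li":55},"nw":{"h":15,"hyy":44,"jh":42,"vl":36},"ve":[44,97,54,26,86]},"ury":[26,[89,28,34]]}
After op 10 (replace /jqt/ve/3 89): {"ba":{"fky":{"b":42,"szi":90,"w":12},"l":32},"jg":[{"a":18}],"jqt":{"ff":23,"ioh":{"c":89,"li":55},"nw":{"h":15,"hyy":44,"jh":42,"vl":36},"ve":[44,97,54,89,86]},"ury":[26,[89,28,34]]}
After op 11 (replace /ba/fky/w 98): {"ba":{"fky":{"b":42,"szi":90,"w":98},"l":32},"jg":[{"a":18}],"jqt":{"ff":23,"ioh":{"c":89,"li":55},"nw":{"h":15,"hyy":44,"jh":42,"vl":36},"ve":[44,97,54,89,86]},"ury":[26,[89,28,34]]}
After op 12 (add /ba/ig 28): {"ba":{"fky":{"b":42,"szi":90,"w":98},"ig":28,"l":32},"jg":[{"a":18}],"jqt":{"ff":23,"ioh":{"c":89,"li":55},"nw":{"h":15,"hyy":44,"jh":42,"vl":36},"ve":[44,97,54,89,86]},"ury":[26,[89,28,34]]}
After op 13 (replace /jqt 59): {"ba":{"fky":{"b":42,"szi":90,"w":98},"ig":28,"l":32},"jg":[{"a":18}],"jqt":59,"ury":[26,[89,28,34]]}
After op 14 (replace /jqt 58): {"ba":{"fky":{"b":42,"szi":90,"w":98},"ig":28,"l":32},"jg":[{"a":18}],"jqt":58,"ury":[26,[89,28,34]]}
After op 15 (add /ury/1/2 13): {"ba":{"fky":{"b":42,"szi":90,"w":98},"ig":28,"l":32},"jg":[{"a":18}],"jqt":58,"ury":[26,[89,28,13,34]]}
After op 16 (add /jg/0/a 97): {"ba":{"fky":{"b":42,"szi":90,"w":98},"ig":28,"l":32},"jg":[{"a":97}],"jqt":58,"ury":[26,[89,28,13,34]]}
After op 17 (replace /ba/fky/szi 81): {"ba":{"fky":{"b":42,"szi":81,"w":98},"ig":28,"l":32},"jg":[{"a":97}],"jqt":58,"ury":[26,[89,28,13,34]]}
After op 18 (add /jg/0/a 99): {"ba":{"fky":{"b":42,"szi":81,"w":98},"ig":28,"l":32},"jg":[{"a":99}],"jqt":58,"ury":[26,[89,28,13,34]]}
After op 19 (replace /ba/l 81): {"ba":{"fky":{"b":42,"szi":81,"w":98},"ig":28,"l":81},"jg":[{"a":99}],"jqt":58,"ury":[26,[89,28,13,34]]}
After op 20 (replace /ba/fky/b 9): {"ba":{"fky":{"b":9,"szi":81,"w":98},"ig":28,"l":81},"jg":[{"a":99}],"jqt":58,"ury":[26,[89,28,13,34]]}
After op 21 (replace /jg/0/a 46): {"ba":{"fky":{"b":9,"szi":81,"w":98},"ig":28,"l":81},"jg":[{"a":46}],"jqt":58,"ury":[26,[89,28,13,34]]}
After op 22 (add /ury/1/3 13): {"ba":{"fky":{"b":9,"szi":81,"w":98},"ig":28,"l":81},"jg":[{"a":46}],"jqt":58,"ury":[26,[89,28,13,13,34]]}
After op 23 (replace /ba/fky/szi 10): {"ba":{"fky":{"b":9,"szi":10,"w":98},"ig":28,"l":81},"jg":[{"a":46}],"jqt":58,"ury":[26,[89,28,13,13,34]]}
After op 24 (replace /ury 70): {"ba":{"fky":{"b":9,"szi":10,"w":98},"ig":28,"l":81},"jg":[{"a":46}],"jqt":58,"ury":70}
After op 25 (replace /jg/0/a 6): {"ba":{"fky":{"b":9,"szi":10,"w":98},"ig":28,"l":81},"jg":[{"a":6}],"jqt":58,"ury":70}
Size at path /ba: 3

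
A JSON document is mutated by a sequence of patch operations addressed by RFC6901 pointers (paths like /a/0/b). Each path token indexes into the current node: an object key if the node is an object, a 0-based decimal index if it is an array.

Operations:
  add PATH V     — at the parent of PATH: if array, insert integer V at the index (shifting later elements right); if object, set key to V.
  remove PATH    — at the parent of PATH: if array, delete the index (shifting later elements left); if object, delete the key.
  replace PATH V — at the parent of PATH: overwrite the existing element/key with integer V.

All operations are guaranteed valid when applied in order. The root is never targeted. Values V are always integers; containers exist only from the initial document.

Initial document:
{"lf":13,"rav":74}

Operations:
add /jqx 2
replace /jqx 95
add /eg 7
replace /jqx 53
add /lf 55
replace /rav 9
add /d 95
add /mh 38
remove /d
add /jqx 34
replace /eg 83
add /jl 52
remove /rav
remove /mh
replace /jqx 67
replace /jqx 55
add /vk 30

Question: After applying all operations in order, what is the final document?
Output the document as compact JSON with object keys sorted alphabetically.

After op 1 (add /jqx 2): {"jqx":2,"lf":13,"rav":74}
After op 2 (replace /jqx 95): {"jqx":95,"lf":13,"rav":74}
After op 3 (add /eg 7): {"eg":7,"jqx":95,"lf":13,"rav":74}
After op 4 (replace /jqx 53): {"eg":7,"jqx":53,"lf":13,"rav":74}
After op 5 (add /lf 55): {"eg":7,"jqx":53,"lf":55,"rav":74}
After op 6 (replace /rav 9): {"eg":7,"jqx":53,"lf":55,"rav":9}
After op 7 (add /d 95): {"d":95,"eg":7,"jqx":53,"lf":55,"rav":9}
After op 8 (add /mh 38): {"d":95,"eg":7,"jqx":53,"lf":55,"mh":38,"rav":9}
After op 9 (remove /d): {"eg":7,"jqx":53,"lf":55,"mh":38,"rav":9}
After op 10 (add /jqx 34): {"eg":7,"jqx":34,"lf":55,"mh":38,"rav":9}
After op 11 (replace /eg 83): {"eg":83,"jqx":34,"lf":55,"mh":38,"rav":9}
After op 12 (add /jl 52): {"eg":83,"jl":52,"jqx":34,"lf":55,"mh":38,"rav":9}
After op 13 (remove /rav): {"eg":83,"jl":52,"jqx":34,"lf":55,"mh":38}
After op 14 (remove /mh): {"eg":83,"jl":52,"jqx":34,"lf":55}
After op 15 (replace /jqx 67): {"eg":83,"jl":52,"jqx":67,"lf":55}
After op 16 (replace /jqx 55): {"eg":83,"jl":52,"jqx":55,"lf":55}
After op 17 (add /vk 30): {"eg":83,"jl":52,"jqx":55,"lf":55,"vk":30}

Answer: {"eg":83,"jl":52,"jqx":55,"lf":55,"vk":30}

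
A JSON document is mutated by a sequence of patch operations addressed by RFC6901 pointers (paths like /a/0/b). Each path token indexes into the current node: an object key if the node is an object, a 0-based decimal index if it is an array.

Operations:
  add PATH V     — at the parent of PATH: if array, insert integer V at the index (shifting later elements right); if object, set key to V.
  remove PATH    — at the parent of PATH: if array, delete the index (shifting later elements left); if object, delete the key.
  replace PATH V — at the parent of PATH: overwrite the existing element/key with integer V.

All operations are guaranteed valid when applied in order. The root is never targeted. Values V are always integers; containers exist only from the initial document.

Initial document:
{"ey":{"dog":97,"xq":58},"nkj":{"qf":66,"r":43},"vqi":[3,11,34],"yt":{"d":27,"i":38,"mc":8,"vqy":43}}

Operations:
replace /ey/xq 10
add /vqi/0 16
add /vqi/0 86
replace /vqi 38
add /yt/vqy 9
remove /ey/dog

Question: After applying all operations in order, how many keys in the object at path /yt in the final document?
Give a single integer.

After op 1 (replace /ey/xq 10): {"ey":{"dog":97,"xq":10},"nkj":{"qf":66,"r":43},"vqi":[3,11,34],"yt":{"d":27,"i":38,"mc":8,"vqy":43}}
After op 2 (add /vqi/0 16): {"ey":{"dog":97,"xq":10},"nkj":{"qf":66,"r":43},"vqi":[16,3,11,34],"yt":{"d":27,"i":38,"mc":8,"vqy":43}}
After op 3 (add /vqi/0 86): {"ey":{"dog":97,"xq":10},"nkj":{"qf":66,"r":43},"vqi":[86,16,3,11,34],"yt":{"d":27,"i":38,"mc":8,"vqy":43}}
After op 4 (replace /vqi 38): {"ey":{"dog":97,"xq":10},"nkj":{"qf":66,"r":43},"vqi":38,"yt":{"d":27,"i":38,"mc":8,"vqy":43}}
After op 5 (add /yt/vqy 9): {"ey":{"dog":97,"xq":10},"nkj":{"qf":66,"r":43},"vqi":38,"yt":{"d":27,"i":38,"mc":8,"vqy":9}}
After op 6 (remove /ey/dog): {"ey":{"xq":10},"nkj":{"qf":66,"r":43},"vqi":38,"yt":{"d":27,"i":38,"mc":8,"vqy":9}}
Size at path /yt: 4

Answer: 4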